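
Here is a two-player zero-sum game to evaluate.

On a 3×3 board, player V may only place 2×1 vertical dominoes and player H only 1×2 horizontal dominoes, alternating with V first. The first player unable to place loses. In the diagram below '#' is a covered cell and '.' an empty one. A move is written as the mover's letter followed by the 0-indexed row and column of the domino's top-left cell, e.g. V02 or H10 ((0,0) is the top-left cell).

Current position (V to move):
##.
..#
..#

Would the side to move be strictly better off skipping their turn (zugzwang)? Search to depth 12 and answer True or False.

zugzwang(##./..#/..#, V) = False

[##./..#/..#] V move#1: V10:+1/##./#.#/#.#*, V11:+1/##./.##/.##
[##./#.#/#.#] end (terminal -1, H#2); searched ##./..#/..# to 12
pass branch (H moves first from the same position):
  | [##./..#/..#] H move#1: H10:+1/##./###/..#*, H20:+1/##./..#/###
  | [##./###/..#] end (terminal -1, V#2); searched ##./..#/..# to 12
V moving scores +1; V passing scores -1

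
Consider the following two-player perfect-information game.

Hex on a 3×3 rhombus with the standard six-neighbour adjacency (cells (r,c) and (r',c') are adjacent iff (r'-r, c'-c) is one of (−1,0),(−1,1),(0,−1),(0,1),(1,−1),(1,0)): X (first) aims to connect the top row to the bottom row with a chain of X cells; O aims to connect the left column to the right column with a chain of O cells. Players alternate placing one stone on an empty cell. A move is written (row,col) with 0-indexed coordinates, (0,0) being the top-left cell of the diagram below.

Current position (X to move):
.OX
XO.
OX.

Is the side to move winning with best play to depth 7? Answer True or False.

X winning at [.OX/XO./OX.]: True

p1 X@[.OX/XO./OX.]: (0,0)[XOX/XO./OX.]-1 (1,2)[.OX/XOX/OX.]+1* (2,2)[.OX/XO./OXX]-1
p2 O@[.OX/XOX/OX.] terminal -1; root [.OX/XO./OX.] d7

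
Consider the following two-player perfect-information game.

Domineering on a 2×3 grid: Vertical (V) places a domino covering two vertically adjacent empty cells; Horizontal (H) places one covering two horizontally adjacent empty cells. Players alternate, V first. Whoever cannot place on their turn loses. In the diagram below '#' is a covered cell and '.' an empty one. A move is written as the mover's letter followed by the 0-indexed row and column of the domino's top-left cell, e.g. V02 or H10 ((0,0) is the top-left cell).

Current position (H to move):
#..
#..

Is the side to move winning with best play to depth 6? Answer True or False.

H winning at [#../#..]: True

[#../#..] H move#1: H01:+1/###/#..*, H11:+1/#../###
[###/#..] end (terminal -1, V#2); searched #../#.. to 6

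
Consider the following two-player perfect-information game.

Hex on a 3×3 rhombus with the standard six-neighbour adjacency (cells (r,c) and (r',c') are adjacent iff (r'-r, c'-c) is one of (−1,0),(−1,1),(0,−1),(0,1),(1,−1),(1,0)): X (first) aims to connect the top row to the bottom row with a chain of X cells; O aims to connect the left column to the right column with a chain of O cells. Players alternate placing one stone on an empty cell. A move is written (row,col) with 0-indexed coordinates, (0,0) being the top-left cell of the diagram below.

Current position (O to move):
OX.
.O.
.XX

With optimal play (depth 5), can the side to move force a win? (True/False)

O winning at [OX./.O./.XX]: True

p1 O@[OX./.O./.XX]: (0,2)[OXO/.O./.XX]+1* (1,0)[OX./OO./.XX]+1 (1,2)[OX./.OO/.XX]+1 (2,0)[OX./.O./OXX]+1
p2 X@[OXO/.O./.XX]: (1,0)[OXO/XO./.XX]-1* (1,2)[OXO/.OX/.XX]-1 (2,0)[OXO/.O./XXX]-1
p3 O@[OXO/XO./.XX]: (1,2)[OXO/XOO/.XX]-1 (2,0)[OXO/XO./OXX]+1*
p4 X@[OXO/XO./OXX] terminal -1; root [OX./.O./.XX] d5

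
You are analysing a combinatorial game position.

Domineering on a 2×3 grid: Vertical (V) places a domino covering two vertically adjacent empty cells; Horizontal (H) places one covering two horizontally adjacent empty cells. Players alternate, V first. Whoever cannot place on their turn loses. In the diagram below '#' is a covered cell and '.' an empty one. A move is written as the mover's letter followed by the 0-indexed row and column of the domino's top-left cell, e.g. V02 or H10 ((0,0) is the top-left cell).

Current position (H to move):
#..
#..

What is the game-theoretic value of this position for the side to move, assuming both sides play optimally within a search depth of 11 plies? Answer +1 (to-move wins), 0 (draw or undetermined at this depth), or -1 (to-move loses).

ply 1, H at #../#.. | H01=+1→###/#..*; H11=+1→#../###
ply 2: ###/#.. is terminal -1 (V); from #../#.. depth 11

value(#../#.., H) = +1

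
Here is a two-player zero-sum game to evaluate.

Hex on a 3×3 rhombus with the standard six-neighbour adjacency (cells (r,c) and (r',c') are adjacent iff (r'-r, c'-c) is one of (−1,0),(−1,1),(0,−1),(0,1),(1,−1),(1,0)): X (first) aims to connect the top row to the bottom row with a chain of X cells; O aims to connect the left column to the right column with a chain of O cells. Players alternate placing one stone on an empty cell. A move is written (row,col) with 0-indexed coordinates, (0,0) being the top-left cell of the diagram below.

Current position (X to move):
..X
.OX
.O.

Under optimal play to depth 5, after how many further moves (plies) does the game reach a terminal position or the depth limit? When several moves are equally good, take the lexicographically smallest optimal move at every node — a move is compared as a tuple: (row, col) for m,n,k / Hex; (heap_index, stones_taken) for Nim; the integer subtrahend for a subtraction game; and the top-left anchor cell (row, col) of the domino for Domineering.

ply 1, X at ..X/.OX/.O. | (0,0)=-1→X.X/.OX/.O.; (0,1)=-1→.XX/.OX/.O.; (1,0)=+1→..X/XOX/.O.*; (2,0)=+1→..X/.OX/XO.; (2,2)=+1→..X/.OX/.OX
ply 2, O at ..X/XOX/.O. | (0,0)=-1→O.X/XOX/.O.*; (0,1)=-1→.OX/XOX/.O.; (2,0)=-1→..X/XOX/OO.; (2,2)=-1→..X/XOX/.OO
ply 3, X at O.X/XOX/.O. | (0,1)=+1→OXX/XOX/.O.*; (2,0)=+1→O.X/XOX/XO.; (2,2)=+1→O.X/XOX/.OX
ply 4, O at OXX/XOX/.O. | (2,0)=-1→OXX/XOX/OO.*; (2,2)=-1→OXX/XOX/.OO
ply 5, X at OXX/XOX/OO. | (2,2)=+1→OXX/XOX/OOX*
ply 6: OXX/XOX/OOX is terminal -1 (O); from ..X/.OX/.O. depth 5

PV length from [..X/.OX/.O.]: 5 plies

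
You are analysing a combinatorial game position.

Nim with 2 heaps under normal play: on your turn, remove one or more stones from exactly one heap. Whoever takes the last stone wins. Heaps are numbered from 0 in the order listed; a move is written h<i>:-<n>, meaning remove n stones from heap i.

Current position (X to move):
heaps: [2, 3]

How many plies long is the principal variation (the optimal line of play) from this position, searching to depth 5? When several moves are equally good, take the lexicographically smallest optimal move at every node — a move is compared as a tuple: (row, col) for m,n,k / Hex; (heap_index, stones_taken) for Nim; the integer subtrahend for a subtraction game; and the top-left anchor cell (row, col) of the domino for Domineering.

PV length from [(2,3)]: 5 plies

[(2,3)] X move#1: h0:-1:-1/(1,3), h0:-2:-1/(0,3), h1:-1:+1/(2,2)*, h1:-2:-1/(2,1), h1:-3:-1/(2,0)
[(2,2)] O move#2: h0:-1:-1/(1,2)*, h0:-2:-1/(0,2), h1:-1:-1/(2,1), h1:-2:-1/(2,0)
[(1,2)] X move#3: h0:-1:-1/(0,2), h1:-1:+1/(1,1)*, h1:-2:-1/(1,0)
[(1,1)] O move#4: h0:-1:-1/(0,1)*, h1:-1:-1/(1,0)
[(0,1)] X move#5: h1:-1:+1/(0,0)*
[(0,0)] end (terminal -1, O#6); searched (2,3) to 5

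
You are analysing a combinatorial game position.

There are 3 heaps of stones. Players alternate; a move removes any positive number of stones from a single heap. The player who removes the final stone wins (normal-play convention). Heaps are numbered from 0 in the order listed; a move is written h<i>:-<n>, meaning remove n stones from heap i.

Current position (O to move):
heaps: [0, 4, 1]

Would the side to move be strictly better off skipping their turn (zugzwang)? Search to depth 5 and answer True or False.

zugzwang((0,4,1), O) = False

p1 O@[(0,4,1)]: h1:-1[(0,3,1)]-1 h1:-2[(0,2,1)]-1 h1:-3[(0,1,1)]+1* h1:-4[(0,0,1)]-1 h2:-1[(0,4,0)]-1
p2 X@[(0,1,1)]: h1:-1[(0,0,1)]-1* h2:-1[(0,1,0)]-1
p3 O@[(0,0,1)]: h2:-1[(0,0,0)]+1*
p4 X@[(0,0,0)] terminal -1; root [(0,4,1)] d5
suppose O passes — search the same position with X to move:
pass> p1 X@[(0,4,1)]: h1:-1[(0,3,1)]-1 h1:-2[(0,2,1)]-1 h1:-3[(0,1,1)]+1* h1:-4[(0,0,1)]-1 h2:-1[(0,4,0)]-1
pass> p2 O@[(0,1,1)]: h1:-1[(0,0,1)]-1* h2:-1[(0,1,0)]-1
pass> p3 X@[(0,0,1)]: h2:-1[(0,0,0)]+1*
pass> p4 O@[(0,0,0)] terminal -1; root [(0,4,1)] d5
for O: play +1, pass -1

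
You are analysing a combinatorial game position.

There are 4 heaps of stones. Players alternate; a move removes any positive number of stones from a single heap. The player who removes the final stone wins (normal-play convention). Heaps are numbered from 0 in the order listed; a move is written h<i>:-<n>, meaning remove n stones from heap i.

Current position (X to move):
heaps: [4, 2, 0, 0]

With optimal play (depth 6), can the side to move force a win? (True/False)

X winning at [(4,2,0,0)]: True

[(4,2,0,0)] X move#1: h0:-1:-1/(3,2,0,0), h0:-2:+1/(2,2,0,0)*, h0:-3:-1/(1,2,0,0), h0:-4:-1/(0,2,0,0), h1:-1:-1/(4,1,0,0), h1:-2:-1/(4,0,0,0)
[(2,2,0,0)] O move#2: h0:-1:-1/(1,2,0,0)*, h0:-2:-1/(0,2,0,0), h1:-1:-1/(2,1,0,0), h1:-2:-1/(2,0,0,0)
[(1,2,0,0)] X move#3: h0:-1:-1/(0,2,0,0), h1:-1:+1/(1,1,0,0)*, h1:-2:-1/(1,0,0,0)
[(1,1,0,0)] O move#4: h0:-1:-1/(0,1,0,0)*, h1:-1:-1/(1,0,0,0)
[(0,1,0,0)] X move#5: h1:-1:+1/(0,0,0,0)*
[(0,0,0,0)] end (terminal -1, O#6); searched (4,2,0,0) to 6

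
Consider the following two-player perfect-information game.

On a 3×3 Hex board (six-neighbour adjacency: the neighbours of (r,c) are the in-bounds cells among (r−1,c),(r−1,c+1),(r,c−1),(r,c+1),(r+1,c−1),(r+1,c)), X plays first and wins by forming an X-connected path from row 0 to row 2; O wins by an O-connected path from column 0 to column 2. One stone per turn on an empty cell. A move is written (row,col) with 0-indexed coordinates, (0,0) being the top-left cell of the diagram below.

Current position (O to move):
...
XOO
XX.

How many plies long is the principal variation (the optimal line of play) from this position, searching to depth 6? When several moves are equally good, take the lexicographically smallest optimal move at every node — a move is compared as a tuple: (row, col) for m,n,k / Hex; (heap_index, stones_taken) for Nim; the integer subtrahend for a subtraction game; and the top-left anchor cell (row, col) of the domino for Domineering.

PV length from [.../XOO/XX.]: 2 plies

ply 1, O at .../XOO/XX. | (0,0)=-1→O../XOO/XX.*; (0,1)=-1→.O./XOO/XX.; (0,2)=-1→..O/XOO/XX.; (2,2)=-1→.../XOO/XXO
ply 2, X at O../XOO/XX. | (0,1)=+1→OX./XOO/XX.*; (0,2)=-1→O.X/XOO/XX.; (2,2)=-1→O../XOO/XXX
ply 3: OX./XOO/XX. is terminal -1 (O); from .../XOO/XX. depth 6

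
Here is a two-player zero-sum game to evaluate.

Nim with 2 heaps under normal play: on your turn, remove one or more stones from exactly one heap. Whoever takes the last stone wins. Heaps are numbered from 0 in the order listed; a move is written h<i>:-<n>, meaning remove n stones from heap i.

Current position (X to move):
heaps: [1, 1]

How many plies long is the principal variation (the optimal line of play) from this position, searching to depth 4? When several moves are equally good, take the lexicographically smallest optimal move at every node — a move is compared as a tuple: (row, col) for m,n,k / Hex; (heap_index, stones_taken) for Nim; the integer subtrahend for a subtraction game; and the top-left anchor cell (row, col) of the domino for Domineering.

PV length from [(1,1)]: 2 plies

p1 X@[(1,1)]: h0:-1[(0,1)]-1* h1:-1[(1,0)]-1
p2 O@[(0,1)]: h1:-1[(0,0)]+1*
p3 X@[(0,0)] terminal -1; root [(1,1)] d4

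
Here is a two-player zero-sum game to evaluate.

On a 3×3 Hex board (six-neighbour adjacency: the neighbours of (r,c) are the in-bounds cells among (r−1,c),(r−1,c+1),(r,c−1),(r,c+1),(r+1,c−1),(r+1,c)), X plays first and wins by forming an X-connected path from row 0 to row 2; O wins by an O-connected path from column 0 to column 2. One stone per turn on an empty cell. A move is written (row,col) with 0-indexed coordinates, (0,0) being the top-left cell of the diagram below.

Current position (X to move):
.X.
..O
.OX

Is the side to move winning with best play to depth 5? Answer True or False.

p1 X@[.X./..O/.OX]: (0,0)[XX./..O/.OX]-1 (0,2)[.XX/..O/.OX]-1 (1,0)[.X./X.O/.OX]-1 (1,1)[.X./.XO/.OX]-1 (2,0)[.X./..O/XOX]+1*
p2 O@[.X./..O/XOX]: (0,0)[OX./..O/XOX]-1* (0,2)[.XO/..O/XOX]-1 (1,0)[.X./O.O/XOX]-1 (1,1)[.X./.OO/XOX]-1
p3 X@[OX./..O/XOX]: (0,2)[OXX/..O/XOX]+1* (1,0)[OX./X.O/XOX]+1 (1,1)[OX./.XO/XOX]+1
p4 O@[OXX/..O/XOX]: (1,0)[OXX/O.O/XOX]-1* (1,1)[OXX/.OO/XOX]-1
p5 X@[OXX/O.O/XOX]: (1,1)[OXX/OXO/XOX]+1*
p6 O@[OXX/OXO/XOX] terminal -1; root [.X./..O/.OX] d5

X winning at [.X./..O/.OX]: True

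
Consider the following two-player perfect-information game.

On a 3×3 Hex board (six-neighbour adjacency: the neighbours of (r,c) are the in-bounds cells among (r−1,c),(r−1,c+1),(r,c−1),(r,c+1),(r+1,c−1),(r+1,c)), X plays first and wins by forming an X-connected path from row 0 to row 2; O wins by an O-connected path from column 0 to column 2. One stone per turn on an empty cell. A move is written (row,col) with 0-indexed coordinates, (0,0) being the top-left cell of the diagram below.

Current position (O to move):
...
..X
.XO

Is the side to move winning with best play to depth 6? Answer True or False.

O winning at [.../..X/.XO]: False

p1 O@[.../..X/.XO]: (0,0)[O../..X/.XO]-1* (0,1)[.O./..X/.XO]-1 (0,2)[..O/..X/.XO]-1 (1,0)[.../O.X/.XO]-1 (1,1)[.../.OX/.XO]-1 (2,0)[.../..X/OXO]-1
p2 X@[O../..X/.XO]: (0,1)[OX./..X/.XO]+1* (0,2)[O.X/..X/.XO]+1 (1,0)[O../X.X/.XO]+1 (1,1)[O../.XX/.XO]+1 (2,0)[O../..X/XXO]+1
p3 O@[OX./..X/.XO]: (0,2)[OXO/..X/.XO]-1* (1,0)[OX./O.X/.XO]-1 (1,1)[OX./.OX/.XO]-1 (2,0)[OX./..X/OXO]-1
p4 X@[OXO/..X/.XO]: (1,0)[OXO/X.X/.XO]+1* (1,1)[OXO/.XX/.XO]+1 (2,0)[OXO/..X/XXO]+1
p5 O@[OXO/X.X/.XO]: (1,1)[OXO/XOX/.XO]-1* (2,0)[OXO/X.X/OXO]-1
p6 X@[OXO/XOX/.XO]: (2,0)[OXO/XOX/XXO]+1*
p7 O@[OXO/XOX/XXO] terminal -1; root [.../..X/.XO] d6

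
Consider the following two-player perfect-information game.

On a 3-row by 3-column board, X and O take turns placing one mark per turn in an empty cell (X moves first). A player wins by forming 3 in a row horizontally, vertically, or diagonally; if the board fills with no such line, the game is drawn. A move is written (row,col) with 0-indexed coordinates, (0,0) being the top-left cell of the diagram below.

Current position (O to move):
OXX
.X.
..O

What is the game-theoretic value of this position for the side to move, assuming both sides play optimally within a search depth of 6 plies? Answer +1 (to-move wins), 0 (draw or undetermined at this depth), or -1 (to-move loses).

p1 O@[OXX/.X./..O]: (1,0)[OXX/OX./..O]-1* (1,2)[OXX/.XO/..O]-1 (2,0)[OXX/.X./O.O]-1 (2,1)[OXX/.X./.OO]-1
p2 X@[OXX/OX./..O]: (1,2)[OXX/OXX/..O]-1 (2,0)[OXX/OX./X.O]+1* (2,1)[OXX/OX./.XO]+1
p3 O@[OXX/OX./X.O] terminal -1; root [OXX/.X./..O] d6

value(OXX/.X./..O, O) = -1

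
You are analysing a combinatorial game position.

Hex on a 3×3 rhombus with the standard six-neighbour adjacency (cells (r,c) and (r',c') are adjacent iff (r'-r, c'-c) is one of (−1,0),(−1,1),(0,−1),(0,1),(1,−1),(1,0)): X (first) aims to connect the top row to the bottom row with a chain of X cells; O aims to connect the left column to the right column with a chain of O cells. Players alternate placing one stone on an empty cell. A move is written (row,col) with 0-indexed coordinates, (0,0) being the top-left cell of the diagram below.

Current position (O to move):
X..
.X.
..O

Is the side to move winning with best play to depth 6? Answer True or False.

O winning at [X../.X./..O]: False

ply 1, O at X../.X./..O | (0,1)=-1→XO./.X./..O*; (0,2)=-1→X.O/.X./..O; (1,0)=-1→X../OX./..O; (1,2)=-1→X../.XO/..O; (2,0)=-1→X../.X./O.O; (2,1)=-1→X../.X./.OO
ply 2, X at XO./.X./..O | (0,2)=+1→XOX/.X./..O*; (1,0)=+1→XO./XX./..O; (1,2)=+1→XO./.XX/..O; (2,0)=+1→XO./.X./X.O; (2,1)=+1→XO./.X./.XO
ply 3, O at XOX/.X./..O | (1,0)=-1→XOX/OX./..O*; (1,2)=-1→XOX/.XO/..O; (2,0)=-1→XOX/.X./O.O; (2,1)=-1→XOX/.X./.OO
ply 4, X at XOX/OX./..O | (1,2)=+1→XOX/OXX/..O*; (2,0)=+1→XOX/OX./X.O; (2,1)=+1→XOX/OX./.XO
ply 5, O at XOX/OXX/..O | (2,0)=-1→XOX/OXX/O.O*; (2,1)=-1→XOX/OXX/.OO
ply 6, X at XOX/OXX/O.O | (2,1)=+1→XOX/OXX/OXO*
ply 7: XOX/OXX/OXO is terminal -1 (O); from X../.X./..O depth 6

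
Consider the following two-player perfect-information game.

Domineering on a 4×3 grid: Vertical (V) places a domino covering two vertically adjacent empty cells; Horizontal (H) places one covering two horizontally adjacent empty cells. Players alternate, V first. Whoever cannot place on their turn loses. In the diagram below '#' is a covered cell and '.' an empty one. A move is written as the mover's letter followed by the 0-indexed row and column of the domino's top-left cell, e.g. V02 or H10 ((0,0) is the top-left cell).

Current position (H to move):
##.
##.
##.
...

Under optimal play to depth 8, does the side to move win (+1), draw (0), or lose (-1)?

ply 1, H at ##./##./##./... | H30=-1→##./##./##./##.*; H31=-1→##./##./##./.##
ply 2, V at ##./##./##./##. | V02=+1→###/###/##./##.*; V12=+1→##./###/###/##.; V22=+1→##./##./###/###
ply 3: ###/###/##./##. is terminal -1 (H); from ##./##./##./... depth 8

value(##./##./##./..., H) = -1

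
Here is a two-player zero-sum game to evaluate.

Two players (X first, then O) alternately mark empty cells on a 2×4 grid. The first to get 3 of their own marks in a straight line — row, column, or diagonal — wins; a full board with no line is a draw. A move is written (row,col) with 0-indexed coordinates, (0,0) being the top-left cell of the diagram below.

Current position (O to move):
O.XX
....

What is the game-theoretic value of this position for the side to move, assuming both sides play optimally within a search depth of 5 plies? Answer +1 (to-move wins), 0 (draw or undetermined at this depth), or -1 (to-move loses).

value(O.XX/...., O) = 0

[O.XX/....] O move#1: (0,1):+0/OOXX/....*, (1,0):-1/O.XX/O..., (1,1):-1/O.XX/.O.., (1,2):-1/O.XX/..O., (1,3):-1/O.XX/...O
[OOXX/....] X move#2: (1,0):+0/OOXX/X...*, (1,1):+0/OOXX/.X.., (1,2):+0/OOXX/..X., (1,3):+0/OOXX/...X
[OOXX/X...] O move#3: (1,1):+0/OOXX/XO..*, (1,2):+0/OOXX/X.O., (1,3):+0/OOXX/X..O
[OOXX/XO..] X move#4: (1,2):+0/OOXX/XOX.*, (1,3):+0/OOXX/XO.X
[OOXX/XOX.] O move#5: (1,3):+0/OOXX/XOXO*
[OOXX/XOXO] end (terminal +0, X#6); searched O.XX/.... to 5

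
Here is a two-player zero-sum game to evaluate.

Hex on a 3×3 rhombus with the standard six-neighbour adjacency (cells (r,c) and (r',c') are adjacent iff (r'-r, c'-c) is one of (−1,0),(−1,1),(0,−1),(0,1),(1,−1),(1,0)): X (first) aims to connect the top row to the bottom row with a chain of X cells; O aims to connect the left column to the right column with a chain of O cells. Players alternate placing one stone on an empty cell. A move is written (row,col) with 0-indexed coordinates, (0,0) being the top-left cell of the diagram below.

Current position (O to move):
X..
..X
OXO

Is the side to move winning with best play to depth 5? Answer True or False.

O winning at [X../..X/OXO]: False

[X../..X/OXO] O move#1: (0,1):-1/XO./..X/OXO*, (0,2):-1/X.O/..X/OXO, (1,0):-1/X../O.X/OXO, (1,1):-1/X../.OX/OXO
[XO./..X/OXO] X move#2: (0,2):+1/XOX/..X/OXO*, (1,0):+1/XO./X.X/OXO, (1,1):+1/XO./.XX/OXO
[XOX/..X/OXO] end (terminal -1, O#3); searched X../..X/OXO to 5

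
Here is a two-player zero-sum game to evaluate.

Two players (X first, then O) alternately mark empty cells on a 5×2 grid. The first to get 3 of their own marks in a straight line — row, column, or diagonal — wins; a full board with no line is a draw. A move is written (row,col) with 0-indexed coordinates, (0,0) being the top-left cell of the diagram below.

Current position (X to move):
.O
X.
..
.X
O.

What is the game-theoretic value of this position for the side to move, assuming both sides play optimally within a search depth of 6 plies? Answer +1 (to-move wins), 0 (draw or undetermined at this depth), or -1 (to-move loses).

ply 1, X at .O/X./../.X/O. | (0,0)=+0→XO/X./../.X/O.; (1,1)=+1→.O/XX/../.X/O.*; (2,0)=+1→.O/X./X./.X/O.; (2,1)=+1→.O/X./.X/.X/O.; (3,0)=+1→.O/X./../XX/O.; (4,1)=+0→.O/X./../.X/OX
ply 2, O at .O/XX/../.X/O. | (0,0)=-1→OO/XX/../.X/O.*; (2,0)=-1→.O/XX/O./.X/O.; (2,1)=-1→.O/XX/.O/.X/O.; (3,0)=-1→.O/XX/../OX/O.; (4,1)=-1→.O/XX/../.X/OO
ply 3, X at OO/XX/../.X/O. | (2,0)=+1→OO/XX/X./.X/O.*; (2,1)=+1→OO/XX/.X/.X/O.; (3,0)=+1→OO/XX/../XX/O.; (4,1)=+0→OO/XX/../.X/OX
ply 4, O at OO/XX/X./.X/O. | (2,1)=-1→OO/XX/XO/.X/O.*; (3,0)=-1→OO/XX/X./OX/O.; (4,1)=-1→OO/XX/X./.X/OO
ply 5, X at OO/XX/XO/.X/O. | (3,0)=+1→OO/XX/XO/XX/O.*; (4,1)=+0→OO/XX/XO/.X/OX
ply 6: OO/XX/XO/XX/O. is terminal -1 (O); from .O/X./../.X/O. depth 6

value(.O/X./../.X/O., X) = +1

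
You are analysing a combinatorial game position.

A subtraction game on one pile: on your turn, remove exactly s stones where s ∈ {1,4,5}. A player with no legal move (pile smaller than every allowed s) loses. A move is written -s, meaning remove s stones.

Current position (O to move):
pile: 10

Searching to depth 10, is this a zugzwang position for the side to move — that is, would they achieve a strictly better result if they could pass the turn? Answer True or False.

[10] O move#1: -1:-1/9*, -4:-1/6, -5:-1/5
[9] X move#2: -1:+1/8*, -4:-1/5, -5:-1/4
[8] O move#3: -1:-1/7*, -4:-1/4, -5:-1/3
[7] X move#4: -1:-1/6, -4:-1/3, -5:+1/2*
[2] O move#5: -1:-1/1*
[1] X move#6: -1:+1/0*
[0] end (terminal -1, O#7); searched 10 to 10
pass branch (X moves first from the same position):
  | [10] X move#1: -1:-1/9*, -4:-1/6, -5:-1/5
  | [9] O move#2: -1:+1/8*, -4:-1/5, -5:-1/4
  | [8] X move#3: -1:-1/7*, -4:-1/4, -5:-1/3
  | [7] O move#4: -1:-1/6, -4:-1/3, -5:+1/2*
  | [2] X move#5: -1:-1/1*
  | [1] O move#6: -1:+1/0*
  | [0] end (terminal -1, X#7); searched 10 to 10
O moving scores -1; O passing scores +1

zugzwang(10, O) = True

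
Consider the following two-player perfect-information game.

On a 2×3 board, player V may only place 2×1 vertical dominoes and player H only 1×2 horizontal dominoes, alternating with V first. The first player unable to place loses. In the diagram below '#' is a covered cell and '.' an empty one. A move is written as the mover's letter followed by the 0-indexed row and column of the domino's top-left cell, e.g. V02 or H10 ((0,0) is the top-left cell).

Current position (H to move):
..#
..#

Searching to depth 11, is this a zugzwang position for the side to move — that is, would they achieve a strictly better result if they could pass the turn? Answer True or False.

p1 H@[..#/..#]: H00[###/..#]+1* H10[..#/###]+1
p2 V@[###/..#] terminal -1; root [..#/..#] d11
if H skipped the turn, V would face:
~ p1 V@[..#/..#]: V00[#.#/#.#]+1* V01[.##/.##]+1
~ p2 H@[#.#/#.#] terminal -1; root [..#/..#] d11
compare (H): move=+1 vs pass=-1

zugzwang(..#/..#, H) = False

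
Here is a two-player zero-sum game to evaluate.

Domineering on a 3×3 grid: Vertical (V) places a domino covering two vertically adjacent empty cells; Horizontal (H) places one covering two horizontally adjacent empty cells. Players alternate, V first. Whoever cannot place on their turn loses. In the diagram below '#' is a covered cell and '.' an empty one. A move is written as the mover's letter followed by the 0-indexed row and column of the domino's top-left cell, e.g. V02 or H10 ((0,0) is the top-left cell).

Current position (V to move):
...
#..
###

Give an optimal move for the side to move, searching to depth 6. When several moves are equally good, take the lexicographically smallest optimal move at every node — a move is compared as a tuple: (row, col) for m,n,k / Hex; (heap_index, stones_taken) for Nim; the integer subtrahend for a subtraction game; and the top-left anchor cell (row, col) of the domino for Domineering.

V's best at [.../#../###]: V01

ply 1, V at .../#../### | V01=+1→.#./##./###*; V02=-1→..#/#.#/###
ply 2: .#./##./### is terminal -1 (H); from .../#../### depth 6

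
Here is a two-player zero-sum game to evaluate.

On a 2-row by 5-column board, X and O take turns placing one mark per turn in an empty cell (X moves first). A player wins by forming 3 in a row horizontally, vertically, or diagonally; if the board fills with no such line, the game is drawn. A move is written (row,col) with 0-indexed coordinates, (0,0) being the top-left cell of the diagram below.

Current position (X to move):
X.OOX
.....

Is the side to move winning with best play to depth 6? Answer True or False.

ply 1, X at X.OOX/..... | (0,1)=+0→XXOOX/.....*; (1,0)=-1→X.OOX/X....; (1,1)=-1→X.OOX/.X...; (1,2)=-1→X.OOX/..X..; (1,3)=-1→X.OOX/...X.; (1,4)=-1→X.OOX/....X
ply 2, O at XXOOX/..... | (1,0)=+0→XXOOX/O....*; (1,1)=+0→XXOOX/.O...; (1,2)=+0→XXOOX/..O..; (1,3)=+0→XXOOX/...O.; (1,4)=+0→XXOOX/....O
ply 3, X at XXOOX/O.... | (1,1)=+0→XXOOX/OX...*; (1,2)=+0→XXOOX/O.X..; (1,3)=+0→XXOOX/O..X.; (1,4)=+0→XXOOX/O...X
ply 4, O at XXOOX/OX... | (1,2)=+0→XXOOX/OXO..*; (1,3)=+0→XXOOX/OX.O.; (1,4)=+0→XXOOX/OX..O
ply 5, X at XXOOX/OXO.. | (1,3)=+0→XXOOX/OXOX.*; (1,4)=+0→XXOOX/OXO.X
ply 6, O at XXOOX/OXOX. | (1,4)=+0→XXOOX/OXOXO*
ply 7: XXOOX/OXOXO is terminal +0 (X); from X.OOX/..... depth 6

X winning at [X.OOX/.....]: False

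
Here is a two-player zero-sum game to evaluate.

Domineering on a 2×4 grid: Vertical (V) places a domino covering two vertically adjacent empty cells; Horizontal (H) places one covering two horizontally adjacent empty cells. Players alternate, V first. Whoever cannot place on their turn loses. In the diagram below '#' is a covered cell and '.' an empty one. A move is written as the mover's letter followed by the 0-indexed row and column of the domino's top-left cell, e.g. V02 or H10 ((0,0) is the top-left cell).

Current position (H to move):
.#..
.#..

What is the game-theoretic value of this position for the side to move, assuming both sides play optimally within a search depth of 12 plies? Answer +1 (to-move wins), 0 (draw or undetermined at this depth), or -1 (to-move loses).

value(.#../.#.., H) = +1

[.#../.#..] H move#1: H02:+1/.###/.#..*, H12:+1/.#../.###
[.###/.#..] V move#2: V00:-1/####/##..*
[####/##..] H move#3: H12:+1/####/####*
[####/####] end (terminal -1, V#4); searched .#../.#.. to 12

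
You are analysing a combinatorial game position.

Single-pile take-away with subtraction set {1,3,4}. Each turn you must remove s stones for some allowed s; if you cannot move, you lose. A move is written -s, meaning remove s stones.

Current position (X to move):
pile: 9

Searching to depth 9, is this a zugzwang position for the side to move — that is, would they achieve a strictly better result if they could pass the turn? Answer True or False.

zugzwang(9, X) = True

[9] X move#1: -1:-1/8*, -3:-1/6, -4:-1/5
[8] O move#2: -1:+1/7*, -3:-1/5, -4:-1/4
[7] X move#3: -1:-1/6*, -3:-1/4, -4:-1/3
[6] O move#4: -1:-1/5, -3:-1/3, -4:+1/2*
[2] X move#5: -1:-1/1*
[1] O move#6: -1:+1/0*
[0] end (terminal -1, X#7); searched 9 to 9
if X skipped the turn, O would face:
~ [9] O move#1: -1:-1/8*, -3:-1/6, -4:-1/5
~ [8] X move#2: -1:+1/7*, -3:-1/5, -4:-1/4
~ [7] O move#3: -1:-1/6*, -3:-1/4, -4:-1/3
~ [6] X move#4: -1:-1/5, -3:-1/3, -4:+1/2*
~ [2] O move#5: -1:-1/1*
~ [1] X move#6: -1:+1/0*
~ [0] end (terminal -1, O#7); searched 9 to 9
compare (X): move=-1 vs pass=+1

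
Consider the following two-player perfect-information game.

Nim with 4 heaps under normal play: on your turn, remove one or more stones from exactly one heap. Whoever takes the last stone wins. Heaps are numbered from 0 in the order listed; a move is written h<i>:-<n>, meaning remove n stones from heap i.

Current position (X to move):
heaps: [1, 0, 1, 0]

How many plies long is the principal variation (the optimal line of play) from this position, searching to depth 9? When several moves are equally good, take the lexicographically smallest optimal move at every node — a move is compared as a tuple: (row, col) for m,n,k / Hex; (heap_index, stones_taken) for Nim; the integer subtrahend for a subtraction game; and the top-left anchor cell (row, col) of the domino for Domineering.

ply 1, X at (1,0,1,0) | h0:-1=-1→(0,0,1,0)*; h2:-1=-1→(1,0,0,0)
ply 2, O at (0,0,1,0) | h2:-1=+1→(0,0,0,0)*
ply 3: (0,0,0,0) is terminal -1 (X); from (1,0,1,0) depth 9

PV length from [(1,0,1,0)]: 2 plies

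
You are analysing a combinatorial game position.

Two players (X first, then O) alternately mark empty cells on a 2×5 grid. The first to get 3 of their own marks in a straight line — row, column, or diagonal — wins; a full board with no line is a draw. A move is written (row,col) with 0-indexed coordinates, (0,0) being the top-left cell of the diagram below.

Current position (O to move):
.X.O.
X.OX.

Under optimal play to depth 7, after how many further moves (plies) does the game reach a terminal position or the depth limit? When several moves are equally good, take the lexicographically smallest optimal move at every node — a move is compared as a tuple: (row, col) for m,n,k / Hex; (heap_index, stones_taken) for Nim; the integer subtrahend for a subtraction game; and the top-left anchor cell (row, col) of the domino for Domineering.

[.X.O./X.OX.] O move#1: (0,0):+0/OX.O./X.OX.*, (0,2):+0/.XOO./X.OX., (0,4):+0/.X.OO/X.OX., (1,1):+0/.X.O./XOOX., (1,4):+0/.X.O./X.OXO
[OX.O./X.OX.] X move#2: (0,2):+0/OXXO./X.OX.*, (0,4):+0/OX.OX/X.OX., (1,1):+0/OX.O./XXOX., (1,4):+0/OX.O./X.OXX
[OXXO./X.OX.] O move#3: (0,4):+0/OXXOO/X.OX.*, (1,1):+0/OXXO./XOOX., (1,4):+0/OXXO./X.OXO
[OXXOO/X.OX.] X move#4: (1,1):+0/OXXOO/XXOX.*, (1,4):+0/OXXOO/X.OXX
[OXXOO/XXOX.] O move#5: (1,4):+0/OXXOO/XXOXO*
[OXXOO/XXOXO] end (terminal +0, X#6); searched .X.O./X.OX. to 7

PV length from [.X.O./X.OX.]: 5 plies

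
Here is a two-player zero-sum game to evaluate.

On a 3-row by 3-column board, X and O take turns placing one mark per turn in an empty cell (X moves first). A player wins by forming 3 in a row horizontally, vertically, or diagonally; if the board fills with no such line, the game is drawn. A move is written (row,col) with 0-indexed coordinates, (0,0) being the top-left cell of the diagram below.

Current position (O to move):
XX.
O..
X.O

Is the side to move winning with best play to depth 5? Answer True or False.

O winning at [XX./O../X.O]: False

ply 1, O at XX./O../X.O | (0,2)=+0→XXO/O../X.O*; (1,1)=-1→XX./OO./X.O; (1,2)=-1→XX./O.O/X.O; (2,1)=-1→XX./O../XOO
ply 2, X at XXO/O../X.O | (1,1)=-1→XXO/OX./X.O; (1,2)=+0→XXO/O.X/X.O*; (2,1)=-1→XXO/O../XXO
ply 3, O at XXO/O.X/X.O | (1,1)=+0→XXO/OOX/X.O*; (2,1)=+0→XXO/O.X/XOO
ply 4, X at XXO/OOX/X.O | (2,1)=+0→XXO/OOX/XXO*
ply 5: XXO/OOX/XXO is terminal +0 (O); from XX./O../X.O depth 5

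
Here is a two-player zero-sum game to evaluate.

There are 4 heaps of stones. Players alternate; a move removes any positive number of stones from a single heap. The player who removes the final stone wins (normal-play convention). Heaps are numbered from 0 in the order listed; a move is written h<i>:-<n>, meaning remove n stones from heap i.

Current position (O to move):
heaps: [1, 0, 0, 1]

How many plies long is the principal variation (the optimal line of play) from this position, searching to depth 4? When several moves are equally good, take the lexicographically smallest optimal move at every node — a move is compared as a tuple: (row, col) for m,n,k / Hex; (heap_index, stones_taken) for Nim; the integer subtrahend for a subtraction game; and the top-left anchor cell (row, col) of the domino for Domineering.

p1 O@[(1,0,0,1)]: h0:-1[(0,0,0,1)]-1* h3:-1[(1,0,0,0)]-1
p2 X@[(0,0,0,1)]: h3:-1[(0,0,0,0)]+1*
p3 O@[(0,0,0,0)] terminal -1; root [(1,0,0,1)] d4

PV length from [(1,0,0,1)]: 2 plies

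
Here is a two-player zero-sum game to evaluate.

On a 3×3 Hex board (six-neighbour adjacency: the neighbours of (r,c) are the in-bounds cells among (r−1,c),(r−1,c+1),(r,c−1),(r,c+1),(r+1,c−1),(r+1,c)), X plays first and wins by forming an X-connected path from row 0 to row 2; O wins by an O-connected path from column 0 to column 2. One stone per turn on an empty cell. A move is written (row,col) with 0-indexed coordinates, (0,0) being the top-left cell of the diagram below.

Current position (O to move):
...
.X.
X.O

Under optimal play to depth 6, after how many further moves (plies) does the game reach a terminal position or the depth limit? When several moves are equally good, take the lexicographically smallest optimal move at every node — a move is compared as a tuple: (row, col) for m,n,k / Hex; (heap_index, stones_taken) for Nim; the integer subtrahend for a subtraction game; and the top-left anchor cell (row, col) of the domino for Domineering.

[.../.X./X.O] O move#1: (0,0):-1/O../.X./X.O*, (0,1):-1/.O./.X./X.O, (0,2):-1/..O/.X./X.O, (1,0):-1/.../OX./X.O, (1,2):-1/.../.XO/X.O, (2,1):-1/.../.X./XOO
[O../.X./X.O] X move#2: (0,1):+1/OX./.X./X.O*, (0,2):+1/O.X/.X./X.O, (1,0):+1/O../XX./X.O, (1,2):+1/O../.XX/X.O, (2,1):+1/O../.X./XXO
[OX./.X./X.O] end (terminal -1, O#3); searched .../.X./X.O to 6

PV length from [.../.X./X.O]: 2 plies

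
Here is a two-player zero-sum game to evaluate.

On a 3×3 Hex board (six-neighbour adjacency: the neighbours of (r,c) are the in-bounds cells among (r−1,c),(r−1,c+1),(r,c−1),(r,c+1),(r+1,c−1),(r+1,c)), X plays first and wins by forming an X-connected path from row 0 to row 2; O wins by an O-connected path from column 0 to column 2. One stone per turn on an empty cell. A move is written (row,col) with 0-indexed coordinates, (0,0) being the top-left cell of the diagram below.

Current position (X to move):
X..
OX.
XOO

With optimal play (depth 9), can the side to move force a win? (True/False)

X winning at [X../OX./XOO]: True

[X../OX./XOO] X move#1: (0,1):+1/XX./OX./XOO*, (0,2):+1/X.X/OX./XOO, (1,2):+1/X../OXX/XOO
[XX./OX./XOO] end (terminal -1, O#2); searched X../OX./XOO to 9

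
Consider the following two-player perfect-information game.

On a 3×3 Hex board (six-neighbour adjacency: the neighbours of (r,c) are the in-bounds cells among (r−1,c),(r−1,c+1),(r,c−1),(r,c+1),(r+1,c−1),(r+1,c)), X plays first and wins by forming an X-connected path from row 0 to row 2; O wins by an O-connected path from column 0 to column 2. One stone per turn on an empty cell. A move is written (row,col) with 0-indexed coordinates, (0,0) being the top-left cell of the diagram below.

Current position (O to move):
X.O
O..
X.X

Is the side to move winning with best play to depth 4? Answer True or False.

[X.O/O../X.X] O move#1: (0,1):+1/XOO/O../X.X*, (1,1):+1/X.O/OO./X.X, (1,2):+1/X.O/O.O/X.X, (2,1):+1/X.O/O../XOX
[XOO/O../X.X] end (terminal -1, X#2); searched X.O/O../X.X to 4

O winning at [X.O/O../X.X]: True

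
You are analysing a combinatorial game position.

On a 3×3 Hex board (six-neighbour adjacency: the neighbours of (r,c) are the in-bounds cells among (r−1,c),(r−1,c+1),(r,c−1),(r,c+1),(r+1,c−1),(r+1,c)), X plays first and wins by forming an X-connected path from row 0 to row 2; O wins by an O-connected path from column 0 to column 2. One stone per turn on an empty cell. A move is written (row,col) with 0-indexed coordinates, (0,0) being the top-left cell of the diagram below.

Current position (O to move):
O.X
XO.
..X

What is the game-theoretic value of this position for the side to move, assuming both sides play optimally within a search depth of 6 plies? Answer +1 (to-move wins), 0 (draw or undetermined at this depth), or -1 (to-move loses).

value(O.X/XO./..X, O) = +1

ply 1, O at O.X/XO./..X | (0,1)=-1→OOX/XO./..X; (1,2)=+1→O.X/XOO/..X*; (2,0)=-1→O.X/XO./O.X; (2,1)=-1→O.X/XO./.OX
ply 2, X at O.X/XOO/..X | (0,1)=-1→OXX/XOO/..X*; (2,0)=-1→O.X/XOO/X.X; (2,1)=-1→O.X/XOO/.XX
ply 3, O at OXX/XOO/..X | (2,0)=+1→OXX/XOO/O.X*; (2,1)=-1→OXX/XOO/.OX
ply 4: OXX/XOO/O.X is terminal -1 (X); from O.X/XO./..X depth 6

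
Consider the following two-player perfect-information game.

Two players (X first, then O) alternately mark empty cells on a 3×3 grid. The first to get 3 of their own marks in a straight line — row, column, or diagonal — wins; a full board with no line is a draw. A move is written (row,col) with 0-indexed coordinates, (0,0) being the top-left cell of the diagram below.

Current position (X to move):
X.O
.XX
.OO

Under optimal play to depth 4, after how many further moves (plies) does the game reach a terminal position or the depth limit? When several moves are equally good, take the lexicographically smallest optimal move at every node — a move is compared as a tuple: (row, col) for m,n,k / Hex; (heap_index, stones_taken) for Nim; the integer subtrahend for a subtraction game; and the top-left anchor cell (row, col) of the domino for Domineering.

ply 1, X at X.O/.XX/.OO | (0,1)=-1→XXO/.XX/.OO; (1,0)=+1→X.O/XXX/.OO*; (2,0)=+0→X.O/.XX/XOO
ply 2: X.O/XXX/.OO is terminal -1 (O); from X.O/.XX/.OO depth 4

PV length from [X.O/.XX/.OO]: 1 ply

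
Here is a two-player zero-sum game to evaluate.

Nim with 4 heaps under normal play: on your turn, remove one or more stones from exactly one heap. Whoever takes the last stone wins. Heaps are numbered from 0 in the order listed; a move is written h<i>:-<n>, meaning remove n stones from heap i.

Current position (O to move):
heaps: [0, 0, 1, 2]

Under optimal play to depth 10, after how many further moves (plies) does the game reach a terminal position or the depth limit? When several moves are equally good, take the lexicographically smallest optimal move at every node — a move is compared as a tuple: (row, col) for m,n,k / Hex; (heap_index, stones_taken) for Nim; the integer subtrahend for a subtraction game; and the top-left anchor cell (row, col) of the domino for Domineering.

p1 O@[(0,0,1,2)]: h2:-1[(0,0,0,2)]-1 h3:-1[(0,0,1,1)]+1* h3:-2[(0,0,1,0)]-1
p2 X@[(0,0,1,1)]: h2:-1[(0,0,0,1)]-1* h3:-1[(0,0,1,0)]-1
p3 O@[(0,0,0,1)]: h3:-1[(0,0,0,0)]+1*
p4 X@[(0,0,0,0)] terminal -1; root [(0,0,1,2)] d10

PV length from [(0,0,1,2)]: 3 plies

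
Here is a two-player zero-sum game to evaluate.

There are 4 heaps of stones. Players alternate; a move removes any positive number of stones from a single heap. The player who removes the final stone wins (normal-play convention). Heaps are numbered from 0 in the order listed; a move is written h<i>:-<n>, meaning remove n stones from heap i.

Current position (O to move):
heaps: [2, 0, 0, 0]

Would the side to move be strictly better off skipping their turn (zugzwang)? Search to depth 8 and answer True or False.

p1 O@[(2,0,0,0)]: h0:-1[(1,0,0,0)]-1 h0:-2[(0,0,0,0)]+1*
p2 X@[(0,0,0,0)] terminal -1; root [(2,0,0,0)] d8
if O skipped the turn, X would face:
~ p1 X@[(2,0,0,0)]: h0:-1[(1,0,0,0)]-1 h0:-2[(0,0,0,0)]+1*
~ p2 O@[(0,0,0,0)] terminal -1; root [(2,0,0,0)] d8
compare (O): move=+1 vs pass=-1

zugzwang((2,0,0,0), O) = False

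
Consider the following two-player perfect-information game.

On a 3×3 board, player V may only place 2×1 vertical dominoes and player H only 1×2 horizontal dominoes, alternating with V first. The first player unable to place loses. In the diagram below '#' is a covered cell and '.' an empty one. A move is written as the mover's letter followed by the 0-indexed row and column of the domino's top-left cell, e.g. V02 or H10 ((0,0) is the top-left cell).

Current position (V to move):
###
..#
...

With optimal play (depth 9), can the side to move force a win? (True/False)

p1 V@[###/..#/...]: V10[###/#.#/#..]-1 V11[###/.##/.#.]+1*
p2 H@[###/.##/.#.] terminal -1; root [###/..#/...] d9

V winning at [###/..#/...]: True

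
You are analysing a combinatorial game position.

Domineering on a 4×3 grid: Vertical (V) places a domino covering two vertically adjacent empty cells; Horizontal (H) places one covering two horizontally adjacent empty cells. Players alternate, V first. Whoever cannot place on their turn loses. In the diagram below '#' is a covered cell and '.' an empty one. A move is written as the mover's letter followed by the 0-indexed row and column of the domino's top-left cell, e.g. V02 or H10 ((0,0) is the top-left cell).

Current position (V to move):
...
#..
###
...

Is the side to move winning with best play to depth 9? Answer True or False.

V winning at [.../#../###/...]: True

ply 1, V at .../#../###/... | V01=+1→.#./##./###/...*; V02=-1→..#/#.#/###/...
ply 2, H at .#./##./###/... | H30=-1→.#./##./###/##.*; H31=-1→.#./##./###/.##
ply 3, V at .#./##./###/##. | V02=+1→.##/###/###/##.*
ply 4: .##/###/###/##. is terminal -1 (H); from .../#../###/... depth 9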